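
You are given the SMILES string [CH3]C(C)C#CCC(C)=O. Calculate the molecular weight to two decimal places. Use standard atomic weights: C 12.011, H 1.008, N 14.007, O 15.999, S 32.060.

124.18 g/mol

First, the molecular formula is C8H12O (counting implicit H from valence).
  C: 8 × 12.011 = 96.088
  H: 12 × 1.008 = 12.096
  O: 1 × 15.999 = 15.999
Sum: 8×12.011 + 12×1.008 + 1×15.999 = 124.183 → 124.18 g/mol.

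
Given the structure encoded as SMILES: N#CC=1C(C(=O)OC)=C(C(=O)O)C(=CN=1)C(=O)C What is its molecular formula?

Walk through each heavy atom and fill implicit hydrogens from standard valence (C 4, N 3, O 2, S 2, halogen 1):
  atom 1: N, bond orders sum to 3 (valence 3) → 0 H
  atom 2: C, bond orders sum to 4 (valence 4) → 0 H
  atom 3: C, bond orders sum to 4 (valence 4) → 0 H
  atom 4: C, bond orders sum to 4 (valence 4) → 0 H
  atom 5: C, bond orders sum to 4 (valence 4) → 0 H
  atom 6: O, bond orders sum to 2 (valence 2) → 0 H
  atom 7: O, bond orders sum to 2 (valence 2) → 0 H
  atom 8: C, bond orders sum to 1 (valence 4) → 3 H
  atom 9: C, bond orders sum to 4 (valence 4) → 0 H
  atom 10: C, bond orders sum to 4 (valence 4) → 0 H
  atom 11: O, bond orders sum to 2 (valence 2) → 0 H
  atom 12: O, bond orders sum to 1 (valence 2) → 1 H
  atom 13: C, bond orders sum to 4 (valence 4) → 0 H
  atom 14: C, bond orders sum to 3 (valence 4) → 1 H
  atom 15: N, bond orders sum to 3 (valence 3) → 0 H
  atom 16: C, bond orders sum to 4 (valence 4) → 0 H
  atom 17: O, bond orders sum to 2 (valence 2) → 0 H
  atom 18: C, bond orders sum to 1 (valence 4) → 3 H
Totals → C:11, H:8, N:2, O:5.
In Hill order: C11H8N2O5.

C11H8N2O5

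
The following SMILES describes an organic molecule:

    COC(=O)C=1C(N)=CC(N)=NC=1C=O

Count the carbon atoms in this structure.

8

Count every carbon token in the SMILES (each C, including those in ring-closure positions and inside branches).
Carbon count: 8.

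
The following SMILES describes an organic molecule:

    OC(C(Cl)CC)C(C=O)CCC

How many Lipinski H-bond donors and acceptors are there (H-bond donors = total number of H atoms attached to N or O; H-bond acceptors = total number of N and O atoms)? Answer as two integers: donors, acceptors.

Donors: find every N or O and count the H atoms it carries.
  atom 1 (O): bond orders sum to 1 → 1 H
  atom 9 (O): bond orders sum to 2 → 0 H
Lipinski HBD = 1.
Acceptors: N atoms = 0, O atoms = 2 → HBA = 2.

1, 2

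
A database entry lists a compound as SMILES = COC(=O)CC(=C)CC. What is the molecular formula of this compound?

C7H12O2

Walk through each heavy atom and fill implicit hydrogens from standard valence (C 4, N 3, O 2, S 2, halogen 1):
  atom 1: C, bond orders sum to 1 (valence 4) → 3 H
  atom 2: O, bond orders sum to 2 (valence 2) → 0 H
  atom 3: C, bond orders sum to 4 (valence 4) → 0 H
  atom 4: O, bond orders sum to 2 (valence 2) → 0 H
  atom 5: C, bond orders sum to 2 (valence 4) → 2 H
  atom 6: C, bond orders sum to 4 (valence 4) → 0 H
  atom 7: C, bond orders sum to 2 (valence 4) → 2 H
  atom 8: C, bond orders sum to 2 (valence 4) → 2 H
  atom 9: C, bond orders sum to 1 (valence 4) → 3 H
Totals → C:7, H:12, O:2.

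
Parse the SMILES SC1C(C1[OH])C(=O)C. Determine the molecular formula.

C5H8O2S

Walk through each heavy atom and fill implicit hydrogens from standard valence (C 4, N 3, O 2, S 2, halogen 1):
  atom 1: S, bond orders sum to 1 (valence 2) → 1 H
  atom 2: C, bond orders sum to 3 (valence 4) → 1 H
  atom 3: C, bond orders sum to 3 (valence 4) → 1 H
  atom 4: C, bond orders sum to 3 (valence 4) → 1 H
  atom 5: O with explicit H count 1
  atom 6: C, bond orders sum to 4 (valence 4) → 0 H
  atom 7: O, bond orders sum to 2 (valence 2) → 0 H
  atom 8: C, bond orders sum to 1 (valence 4) → 3 H
Totals → C:5, H:8, O:2, S:1.
In Hill order: C5H8O2S.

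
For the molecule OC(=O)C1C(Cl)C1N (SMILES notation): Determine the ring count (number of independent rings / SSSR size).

In SMILES, each pair of matching ring-closure digits denotes one ring-closing bond; the number of such bonds equals the number of independent rings.
Ring-closure bonds here: 1.

1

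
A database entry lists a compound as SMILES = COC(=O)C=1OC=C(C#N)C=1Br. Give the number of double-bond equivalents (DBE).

Molecular formula: C7H4BrNO3.
DoU = (2C + 2 + N − H − X) / 2, where X is the halogen count and O/S are ignored.
    = (2·7 + 2 + 1 − 4 − 1) / 2 = 12 / 2 = 6.

6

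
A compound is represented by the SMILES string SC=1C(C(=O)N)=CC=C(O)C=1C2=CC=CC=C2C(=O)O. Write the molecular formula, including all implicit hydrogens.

C14H11NO4S

Walk through each heavy atom and fill implicit hydrogens from standard valence (C 4, N 3, O 2, S 2, halogen 1):
  atom 1: S, bond orders sum to 1 (valence 2) → 1 H
  atom 2: C, bond orders sum to 4 (valence 4) → 0 H
  atom 3: C, bond orders sum to 4 (valence 4) → 0 H
  atom 4: C, bond orders sum to 4 (valence 4) → 0 H
  atom 5: O, bond orders sum to 2 (valence 2) → 0 H
  atom 6: N, bond orders sum to 1 (valence 3) → 2 H
  atom 7: C, bond orders sum to 3 (valence 4) → 1 H
  atom 8: C, bond orders sum to 3 (valence 4) → 1 H
  atom 9: C, bond orders sum to 4 (valence 4) → 0 H
  atom 10: O, bond orders sum to 1 (valence 2) → 1 H
  atom 11: C, bond orders sum to 4 (valence 4) → 0 H
  atom 12: C, bond orders sum to 4 (valence 4) → 0 H
  atom 13: C, bond orders sum to 3 (valence 4) → 1 H
  atom 14: C, bond orders sum to 3 (valence 4) → 1 H
  atom 15: C, bond orders sum to 3 (valence 4) → 1 H
  atom 16: C, bond orders sum to 3 (valence 4) → 1 H
  atom 17: C, bond orders sum to 4 (valence 4) → 0 H
  atom 18: C, bond orders sum to 4 (valence 4) → 0 H
  atom 19: O, bond orders sum to 2 (valence 2) → 0 H
  atom 20: O, bond orders sum to 1 (valence 2) → 1 H
Totals → C:14, H:11, N:1, O:4, S:1.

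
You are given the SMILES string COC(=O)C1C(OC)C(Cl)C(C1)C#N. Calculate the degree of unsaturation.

Molecular formula: C9H12ClNO3.
DoU = (2C + 2 + N − H − X) / 2, where X is the halogen count and O/S are ignored.
    = (2·9 + 2 + 1 − 12 − 1) / 2 = 8 / 2 = 4.

4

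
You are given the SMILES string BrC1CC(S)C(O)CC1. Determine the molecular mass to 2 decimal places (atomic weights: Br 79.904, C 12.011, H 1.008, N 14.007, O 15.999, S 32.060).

First, the molecular formula is C6H11BrOS (counting implicit H from valence).
  Br: 1 × 79.904 = 79.904
  C: 6 × 12.011 = 72.066
  H: 11 × 1.008 = 11.088
  O: 1 × 15.999 = 15.999
  S: 1 × 32.060 = 32.060
Sum: 1×79.904 + 6×12.011 + 11×1.008 + 1×15.999 + 1×32.060 = 211.117 → 211.12 g/mol.

211.12 g/mol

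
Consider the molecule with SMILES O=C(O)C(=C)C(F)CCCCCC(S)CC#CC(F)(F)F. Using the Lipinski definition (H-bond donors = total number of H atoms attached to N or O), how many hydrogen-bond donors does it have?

Donors: find every N or O and count the H atoms it carries.
  atom 1 (O): bond orders sum to 2 → 0 H
  atom 3 (O): bond orders sum to 1 → 1 H
Lipinski HBD = 1.

1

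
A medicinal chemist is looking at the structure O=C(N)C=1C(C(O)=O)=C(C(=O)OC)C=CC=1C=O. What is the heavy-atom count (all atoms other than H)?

Every atom symbol written in the SMILES (organic subset) is one heavy atom; implicit H are not written.
Heavy atoms by element → C:11, N:1, O:6.
Total: 18.

18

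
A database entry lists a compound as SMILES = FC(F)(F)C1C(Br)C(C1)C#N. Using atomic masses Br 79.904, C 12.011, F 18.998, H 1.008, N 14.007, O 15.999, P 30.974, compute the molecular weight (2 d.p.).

First, the molecular formula is C6H5BrF3N (counting implicit H from valence).
  Br: 1 × 79.904 = 79.904
  C: 6 × 12.011 = 72.066
  F: 3 × 18.998 = 56.994
  H: 5 × 1.008 = 5.040
  N: 1 × 14.007 = 14.007
Sum: 1×79.904 + 6×12.011 + 3×18.998 + 5×1.008 + 1×14.007 = 228.011 → 228.01 g/mol.

228.01 g/mol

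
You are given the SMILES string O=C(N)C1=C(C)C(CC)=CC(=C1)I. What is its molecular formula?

Walk through each heavy atom and fill implicit hydrogens from standard valence (C 4, N 3, O 2, S 2, halogen 1):
  atom 1: O, bond orders sum to 2 (valence 2) → 0 H
  atom 2: C, bond orders sum to 4 (valence 4) → 0 H
  atom 3: N, bond orders sum to 1 (valence 3) → 2 H
  atom 4: C, bond orders sum to 4 (valence 4) → 0 H
  atom 5: C, bond orders sum to 4 (valence 4) → 0 H
  atom 6: C, bond orders sum to 1 (valence 4) → 3 H
  atom 7: C, bond orders sum to 4 (valence 4) → 0 H
  atom 8: C, bond orders sum to 2 (valence 4) → 2 H
  atom 9: C, bond orders sum to 1 (valence 4) → 3 H
  atom 10: C, bond orders sum to 3 (valence 4) → 1 H
  atom 11: C, bond orders sum to 4 (valence 4) → 0 H
  atom 12: C, bond orders sum to 3 (valence 4) → 1 H
  atom 13: I (halogen, monovalent) → 0 H
Totals → C:10, H:12, I:1, N:1, O:1.
In Hill order: C10H12INO.

C10H12INO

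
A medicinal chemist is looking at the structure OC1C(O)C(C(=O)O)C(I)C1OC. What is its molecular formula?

C7H11IO5

Walk through each heavy atom and fill implicit hydrogens from standard valence (C 4, N 3, O 2, S 2, halogen 1):
  atom 1: O, bond orders sum to 1 (valence 2) → 1 H
  atom 2: C, bond orders sum to 3 (valence 4) → 1 H
  atom 3: C, bond orders sum to 3 (valence 4) → 1 H
  atom 4: O, bond orders sum to 1 (valence 2) → 1 H
  atom 5: C, bond orders sum to 3 (valence 4) → 1 H
  atom 6: C, bond orders sum to 4 (valence 4) → 0 H
  atom 7: O, bond orders sum to 2 (valence 2) → 0 H
  atom 8: O, bond orders sum to 1 (valence 2) → 1 H
  atom 9: C, bond orders sum to 3 (valence 4) → 1 H
  atom 10: I (halogen, monovalent) → 0 H
  atom 11: C, bond orders sum to 3 (valence 4) → 1 H
  atom 12: O, bond orders sum to 2 (valence 2) → 0 H
  atom 13: C, bond orders sum to 1 (valence 4) → 3 H
Totals → C:7, H:11, I:1, O:5.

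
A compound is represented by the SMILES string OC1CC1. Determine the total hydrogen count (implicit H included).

Walk through each heavy atom and fill implicit hydrogens from standard valence (C 4, N 3, O 2, S 2, halogen 1):
  atom 1: O, bond orders sum to 1 (valence 2) → 1 H
  atom 2: C, bond orders sum to 3 (valence 4) → 1 H
  atom 3: C, bond orders sum to 2 (valence 4) → 2 H
  atom 4: C, bond orders sum to 2 (valence 4) → 2 H
Total hydrogens: 6.

6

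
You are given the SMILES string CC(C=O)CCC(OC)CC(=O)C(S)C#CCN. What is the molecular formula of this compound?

C13H21NO3S

Walk through each heavy atom and fill implicit hydrogens from standard valence (C 4, N 3, O 2, S 2, halogen 1):
  atom 1: C, bond orders sum to 1 (valence 4) → 3 H
  atom 2: C, bond orders sum to 3 (valence 4) → 1 H
  atom 3: C, bond orders sum to 3 (valence 4) → 1 H
  atom 4: O, bond orders sum to 2 (valence 2) → 0 H
  atom 5: C, bond orders sum to 2 (valence 4) → 2 H
  atom 6: C, bond orders sum to 2 (valence 4) → 2 H
  atom 7: C, bond orders sum to 3 (valence 4) → 1 H
  atom 8: O, bond orders sum to 2 (valence 2) → 0 H
  atom 9: C, bond orders sum to 1 (valence 4) → 3 H
  atom 10: C, bond orders sum to 2 (valence 4) → 2 H
  atom 11: C, bond orders sum to 4 (valence 4) → 0 H
  atom 12: O, bond orders sum to 2 (valence 2) → 0 H
  atom 13: C, bond orders sum to 3 (valence 4) → 1 H
  atom 14: S, bond orders sum to 1 (valence 2) → 1 H
  atom 15: C, bond orders sum to 4 (valence 4) → 0 H
  atom 16: C, bond orders sum to 4 (valence 4) → 0 H
  atom 17: C, bond orders sum to 2 (valence 4) → 2 H
  atom 18: N, bond orders sum to 1 (valence 3) → 2 H
Totals → C:13, H:21, N:1, O:3, S:1.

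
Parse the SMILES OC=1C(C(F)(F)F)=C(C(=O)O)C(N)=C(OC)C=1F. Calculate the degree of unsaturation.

5

Molecular formula: C9H7F4NO4.
DoU = (2C + 2 + N − H − X) / 2, where X is the halogen count and O/S are ignored.
    = (2·9 + 2 + 1 − 7 − 4) / 2 = 10 / 2 = 5.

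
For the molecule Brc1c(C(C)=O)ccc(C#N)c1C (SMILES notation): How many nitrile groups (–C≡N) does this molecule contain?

1

The nitrile motif appears at heavy-atom position 10 in the SMILES.
Other groups present: 1 ketone.
Nitrile count: 1.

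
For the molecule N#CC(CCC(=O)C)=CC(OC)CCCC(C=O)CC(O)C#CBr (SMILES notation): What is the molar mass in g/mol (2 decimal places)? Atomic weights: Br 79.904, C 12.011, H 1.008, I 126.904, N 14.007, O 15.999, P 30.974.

398.30 g/mol

First, the molecular formula is C18H24BrNO4 (counting implicit H from valence).
  Br: 1 × 79.904 = 79.904
  C: 18 × 12.011 = 216.198
  H: 24 × 1.008 = 24.192
  N: 1 × 14.007 = 14.007
  O: 4 × 15.999 = 63.996
Sum: 1×79.904 + 18×12.011 + 24×1.008 + 1×14.007 + 4×15.999 = 398.297 → 398.30 g/mol.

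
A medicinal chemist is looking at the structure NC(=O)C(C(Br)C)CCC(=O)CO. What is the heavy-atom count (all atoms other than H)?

13

Every atom symbol written in the SMILES (organic subset) is one heavy atom; implicit H are not written.
Heavy atoms by element → Br:1, C:8, N:1, O:3.
Total: 13.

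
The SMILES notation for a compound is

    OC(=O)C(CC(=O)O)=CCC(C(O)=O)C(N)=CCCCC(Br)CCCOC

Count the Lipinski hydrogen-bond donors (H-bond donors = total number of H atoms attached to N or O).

Donors: find every N or O and count the H atoms it carries.
  atom 1 (O): bond orders sum to 1 → 1 H
  atom 3 (O): bond orders sum to 2 → 0 H
  atom 7 (O): bond orders sum to 2 → 0 H
  atom 8 (O): bond orders sum to 1 → 1 H
  atom 13 (O): bond orders sum to 1 → 1 H
  atom 14 (O): bond orders sum to 2 → 0 H
  atom 16 (N): bond orders sum to 1 → 2 H
  atom 26 (O): bond orders sum to 2 → 0 H
Lipinski HBD = 5.

5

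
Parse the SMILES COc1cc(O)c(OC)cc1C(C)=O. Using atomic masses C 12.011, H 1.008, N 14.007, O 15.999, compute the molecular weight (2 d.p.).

First, the molecular formula is C10H12O4 (counting implicit H from valence).
  C: 10 × 12.011 = 120.110
  H: 12 × 1.008 = 12.096
  O: 4 × 15.999 = 63.996
Sum: 10×12.011 + 12×1.008 + 4×15.999 = 196.202 → 196.20 g/mol.

196.20 g/mol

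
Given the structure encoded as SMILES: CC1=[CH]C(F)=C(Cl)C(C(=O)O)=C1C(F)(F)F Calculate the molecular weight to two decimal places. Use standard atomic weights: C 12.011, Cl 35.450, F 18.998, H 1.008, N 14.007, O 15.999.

First, the molecular formula is C9H5ClF4O2 (counting implicit H from valence).
  C: 9 × 12.011 = 108.099
  Cl: 1 × 35.450 = 35.450
  F: 4 × 18.998 = 75.992
  H: 5 × 1.008 = 5.040
  O: 2 × 15.999 = 31.998
Sum: 9×12.011 + 1×35.450 + 4×18.998 + 5×1.008 + 2×15.999 = 256.579 → 256.58 g/mol.

256.58 g/mol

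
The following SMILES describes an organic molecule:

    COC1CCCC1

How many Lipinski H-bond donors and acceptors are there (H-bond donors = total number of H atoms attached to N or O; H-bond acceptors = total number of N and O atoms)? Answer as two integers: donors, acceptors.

Donors: find every N or O and count the H atoms it carries.
  atom 2 (O): bond orders sum to 2 → 0 H
Lipinski HBD = 0.
Acceptors: N atoms = 0, O atoms = 1 → HBA = 1.

0, 1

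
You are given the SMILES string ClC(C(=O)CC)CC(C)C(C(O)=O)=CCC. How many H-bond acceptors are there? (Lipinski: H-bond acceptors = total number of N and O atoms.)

N atoms: 0; O atoms: 3.
Lipinski HBA = 0 + 3 = 3.

3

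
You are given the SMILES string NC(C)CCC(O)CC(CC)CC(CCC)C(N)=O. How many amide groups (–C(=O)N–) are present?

The amide motif appears at heavy-atom position 17 in the SMILES.
Other groups present: 1 hydroxyl, 1 primary amine.
Amide count: 1.

1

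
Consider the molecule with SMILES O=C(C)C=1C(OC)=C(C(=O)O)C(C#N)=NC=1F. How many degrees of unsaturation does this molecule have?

8

Molecular formula: C10H7FN2O4.
DoU = (2C + 2 + N − H − X) / 2, where X is the halogen count and O/S are ignored.
    = (2·10 + 2 + 2 − 7 − 1) / 2 = 16 / 2 = 8.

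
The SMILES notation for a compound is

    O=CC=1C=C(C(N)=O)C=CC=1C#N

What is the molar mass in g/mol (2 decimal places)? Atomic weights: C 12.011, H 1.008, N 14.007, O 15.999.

174.16 g/mol

First, the molecular formula is C9H6N2O2 (counting implicit H from valence).
  C: 9 × 12.011 = 108.099
  H: 6 × 1.008 = 6.048
  N: 2 × 14.007 = 28.014
  O: 2 × 15.999 = 31.998
Sum: 9×12.011 + 6×1.008 + 2×14.007 + 2×15.999 = 174.159 → 174.16 g/mol.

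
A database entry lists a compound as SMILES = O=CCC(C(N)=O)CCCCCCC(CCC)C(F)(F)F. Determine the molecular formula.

Walk through each heavy atom and fill implicit hydrogens from standard valence (C 4, N 3, O 2, S 2, halogen 1):
  atom 1: O, bond orders sum to 2 (valence 2) → 0 H
  atom 2: C, bond orders sum to 3 (valence 4) → 1 H
  atom 3: C, bond orders sum to 2 (valence 4) → 2 H
  atom 4: C, bond orders sum to 3 (valence 4) → 1 H
  atom 5: C, bond orders sum to 4 (valence 4) → 0 H
  atom 6: N, bond orders sum to 1 (valence 3) → 2 H
  atom 7: O, bond orders sum to 2 (valence 2) → 0 H
  atom 8: C, bond orders sum to 2 (valence 4) → 2 H
  atom 9: C, bond orders sum to 2 (valence 4) → 2 H
  atom 10: C, bond orders sum to 2 (valence 4) → 2 H
  atom 11: C, bond orders sum to 2 (valence 4) → 2 H
  atom 12: C, bond orders sum to 2 (valence 4) → 2 H
  atom 13: C, bond orders sum to 2 (valence 4) → 2 H
  atom 14: C, bond orders sum to 3 (valence 4) → 1 H
  atom 15: C, bond orders sum to 2 (valence 4) → 2 H
  atom 16: C, bond orders sum to 2 (valence 4) → 2 H
  atom 17: C, bond orders sum to 1 (valence 4) → 3 H
  atom 18: C, bond orders sum to 4 (valence 4) → 0 H
  atom 19: F (halogen, monovalent) → 0 H
  atom 20: F (halogen, monovalent) → 0 H
  atom 21: F (halogen, monovalent) → 0 H
Totals → C:15, H:26, F:3, N:1, O:2.

C15H26F3NO2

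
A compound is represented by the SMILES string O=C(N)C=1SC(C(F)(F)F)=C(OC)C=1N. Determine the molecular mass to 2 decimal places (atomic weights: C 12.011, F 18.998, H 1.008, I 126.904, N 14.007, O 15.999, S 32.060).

240.20 g/mol

First, the molecular formula is C7H7F3N2O2S (counting implicit H from valence).
  C: 7 × 12.011 = 84.077
  F: 3 × 18.998 = 56.994
  H: 7 × 1.008 = 7.056
  N: 2 × 14.007 = 28.014
  O: 2 × 15.999 = 31.998
  S: 1 × 32.060 = 32.060
Sum: 7×12.011 + 3×18.998 + 7×1.008 + 2×14.007 + 2×15.999 + 1×32.060 = 240.199 → 240.20 g/mol.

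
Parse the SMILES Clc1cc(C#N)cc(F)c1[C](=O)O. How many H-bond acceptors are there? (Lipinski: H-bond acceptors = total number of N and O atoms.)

3

N atoms: 1; O atoms: 2.
Lipinski HBA = 1 + 2 = 3.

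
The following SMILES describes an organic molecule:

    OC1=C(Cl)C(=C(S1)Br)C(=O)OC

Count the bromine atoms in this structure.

Scan the SMILES for Br atoms (remember two-letter symbols like Cl and Br are single atoms).
Bromine count: 1.

1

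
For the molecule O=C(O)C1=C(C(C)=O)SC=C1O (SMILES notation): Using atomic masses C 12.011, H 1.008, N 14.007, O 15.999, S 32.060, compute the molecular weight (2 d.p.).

First, the molecular formula is C7H6O4S (counting implicit H from valence).
  C: 7 × 12.011 = 84.077
  H: 6 × 1.008 = 6.048
  O: 4 × 15.999 = 63.996
  S: 1 × 32.060 = 32.060
Sum: 7×12.011 + 6×1.008 + 4×15.999 + 1×32.060 = 186.181 → 186.18 g/mol.

186.18 g/mol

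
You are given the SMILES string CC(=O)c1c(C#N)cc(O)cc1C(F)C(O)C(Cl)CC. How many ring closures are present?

In SMILES, each pair of matching ring-closure digits denotes one ring-closing bond; the number of such bonds equals the number of independent rings.
Ring-closure bonds here: 1.

1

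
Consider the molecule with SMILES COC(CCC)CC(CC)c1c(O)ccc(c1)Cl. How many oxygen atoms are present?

Scan the SMILES for O atoms (remember two-letter symbols like Cl and Br are single atoms).
Oxygen count: 2.

2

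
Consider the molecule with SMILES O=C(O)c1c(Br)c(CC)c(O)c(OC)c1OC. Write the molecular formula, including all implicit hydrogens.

Walk through each heavy atom and fill implicit hydrogens from standard valence (C 4, N 3, O 2, S 2, halogen 1); for lowercase aromatic atoms, an aromatic c carries 1 H when it has two neighbours and 0 H with three, and aromatic n carries 0 H:
  atom 1: O, bond orders sum to 2 (valence 2) → 0 H
  atom 2: C, bond orders sum to 4 (valence 4) → 0 H
  atom 3: O, bond orders sum to 1 (valence 2) → 1 H
  atom 4: aromatic c, 3 neighbours → 0 H
  atom 5: aromatic c, 3 neighbours → 0 H
  atom 6: Br (halogen, monovalent) → 0 H
  atom 7: aromatic c, 3 neighbours → 0 H
  atom 8: C, bond orders sum to 2 (valence 4) → 2 H
  atom 9: C, bond orders sum to 1 (valence 4) → 3 H
  atom 10: aromatic c, 3 neighbours → 0 H
  atom 11: O, bond orders sum to 1 (valence 2) → 1 H
  atom 12: aromatic c, 3 neighbours → 0 H
  atom 13: O, bond orders sum to 2 (valence 2) → 0 H
  atom 14: C, bond orders sum to 1 (valence 4) → 3 H
  atom 15: aromatic c, 3 neighbours → 0 H
  atom 16: O, bond orders sum to 2 (valence 2) → 0 H
  atom 17: C, bond orders sum to 1 (valence 4) → 3 H
Totals → C:11, H:13, Br:1, O:5.

C11H13BrO5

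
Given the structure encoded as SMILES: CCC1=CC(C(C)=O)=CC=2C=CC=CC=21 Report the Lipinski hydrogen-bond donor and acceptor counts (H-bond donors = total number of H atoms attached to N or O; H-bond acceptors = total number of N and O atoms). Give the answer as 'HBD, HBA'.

0, 1

Donors: find every N or O and count the H atoms it carries.
  atom 8 (O): bond orders sum to 2 → 0 H
Lipinski HBD = 0.
Acceptors: N atoms = 0, O atoms = 1 → HBA = 1.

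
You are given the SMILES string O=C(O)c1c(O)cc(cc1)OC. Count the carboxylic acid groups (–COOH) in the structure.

1

The carboxylic acid motif appears at heavy-atom position 2 in the SMILES.
Other groups present: 1 ether, 1 hydroxyl.
Carboxylic acid count: 1.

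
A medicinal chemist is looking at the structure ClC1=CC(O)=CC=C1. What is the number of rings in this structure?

1

In SMILES, each pair of matching ring-closure digits denotes one ring-closing bond; the number of such bonds equals the number of independent rings.
Ring-closure bonds here: 1.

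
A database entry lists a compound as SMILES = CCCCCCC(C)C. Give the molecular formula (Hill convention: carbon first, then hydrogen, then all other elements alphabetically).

C9H20

Walk through each heavy atom and fill implicit hydrogens from standard valence (C 4, N 3, O 2, S 2, halogen 1):
  atom 1: C, bond orders sum to 1 (valence 4) → 3 H
  atom 2: C, bond orders sum to 2 (valence 4) → 2 H
  atom 3: C, bond orders sum to 2 (valence 4) → 2 H
  atom 4: C, bond orders sum to 2 (valence 4) → 2 H
  atom 5: C, bond orders sum to 2 (valence 4) → 2 H
  atom 6: C, bond orders sum to 2 (valence 4) → 2 H
  atom 7: C, bond orders sum to 3 (valence 4) → 1 H
  atom 8: C, bond orders sum to 1 (valence 4) → 3 H
  atom 9: C, bond orders sum to 1 (valence 4) → 3 H
Totals → C:9, H:20.
In Hill order: C9H20.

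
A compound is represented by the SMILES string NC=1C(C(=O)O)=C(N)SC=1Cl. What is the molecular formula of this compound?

Walk through each heavy atom and fill implicit hydrogens from standard valence (C 4, N 3, O 2, S 2, halogen 1):
  atom 1: N, bond orders sum to 1 (valence 3) → 2 H
  atom 2: C, bond orders sum to 4 (valence 4) → 0 H
  atom 3: C, bond orders sum to 4 (valence 4) → 0 H
  atom 4: C, bond orders sum to 4 (valence 4) → 0 H
  atom 5: O, bond orders sum to 2 (valence 2) → 0 H
  atom 6: O, bond orders sum to 1 (valence 2) → 1 H
  atom 7: C, bond orders sum to 4 (valence 4) → 0 H
  atom 8: N, bond orders sum to 1 (valence 3) → 2 H
  atom 9: S, bond orders sum to 2 (valence 2) → 0 H
  atom 10: C, bond orders sum to 4 (valence 4) → 0 H
  atom 11: Cl (halogen, monovalent) → 0 H
Totals → C:5, H:5, Cl:1, N:2, O:2, S:1.

C5H5ClN2O2S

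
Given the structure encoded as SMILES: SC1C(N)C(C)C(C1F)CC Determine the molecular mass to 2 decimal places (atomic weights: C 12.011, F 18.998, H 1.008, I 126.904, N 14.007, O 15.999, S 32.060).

First, the molecular formula is C8H16FNS (counting implicit H from valence).
  C: 8 × 12.011 = 96.088
  F: 1 × 18.998 = 18.998
  H: 16 × 1.008 = 16.128
  N: 1 × 14.007 = 14.007
  S: 1 × 32.060 = 32.060
Sum: 8×12.011 + 1×18.998 + 16×1.008 + 1×14.007 + 1×32.060 = 177.281 → 177.28 g/mol.

177.28 g/mol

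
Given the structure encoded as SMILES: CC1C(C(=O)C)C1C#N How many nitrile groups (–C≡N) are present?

1

The nitrile motif appears at heavy-atom position 8 in the SMILES.
Other groups present: 1 ketone.
Nitrile count: 1.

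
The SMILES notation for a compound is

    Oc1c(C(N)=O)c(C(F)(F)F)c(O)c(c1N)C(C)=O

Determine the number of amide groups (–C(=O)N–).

The amide motif appears at heavy-atom position 4 in the SMILES.
Other groups present: 2 hydroxyl, 1 ketone, 1 primary amine.
Amide count: 1.

1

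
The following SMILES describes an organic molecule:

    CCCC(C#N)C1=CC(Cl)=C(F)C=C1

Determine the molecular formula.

C11H11ClFN

Walk through each heavy atom and fill implicit hydrogens from standard valence (C 4, N 3, O 2, S 2, halogen 1):
  atom 1: C, bond orders sum to 1 (valence 4) → 3 H
  atom 2: C, bond orders sum to 2 (valence 4) → 2 H
  atom 3: C, bond orders sum to 2 (valence 4) → 2 H
  atom 4: C, bond orders sum to 3 (valence 4) → 1 H
  atom 5: C, bond orders sum to 4 (valence 4) → 0 H
  atom 6: N, bond orders sum to 3 (valence 3) → 0 H
  atom 7: C, bond orders sum to 4 (valence 4) → 0 H
  atom 8: C, bond orders sum to 3 (valence 4) → 1 H
  atom 9: C, bond orders sum to 4 (valence 4) → 0 H
  atom 10: Cl (halogen, monovalent) → 0 H
  atom 11: C, bond orders sum to 4 (valence 4) → 0 H
  atom 12: F (halogen, monovalent) → 0 H
  atom 13: C, bond orders sum to 3 (valence 4) → 1 H
  atom 14: C, bond orders sum to 3 (valence 4) → 1 H
Totals → C:11, H:11, Cl:1, F:1, N:1.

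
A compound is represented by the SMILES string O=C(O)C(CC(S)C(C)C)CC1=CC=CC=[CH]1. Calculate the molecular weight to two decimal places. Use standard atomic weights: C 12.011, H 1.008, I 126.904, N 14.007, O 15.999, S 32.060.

252.37 g/mol

First, the molecular formula is C14H20O2S (counting implicit H from valence).
  C: 14 × 12.011 = 168.154
  H: 20 × 1.008 = 20.160
  O: 2 × 15.999 = 31.998
  S: 1 × 32.060 = 32.060
Sum: 14×12.011 + 20×1.008 + 2×15.999 + 1×32.060 = 252.372 → 252.37 g/mol.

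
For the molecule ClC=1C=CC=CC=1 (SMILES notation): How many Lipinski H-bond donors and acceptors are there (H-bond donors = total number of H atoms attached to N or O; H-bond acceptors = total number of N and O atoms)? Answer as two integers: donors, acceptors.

0, 0

Donors: find every N or O and count the H atoms it carries.
  (no N or O atoms present)
Lipinski HBD = 0.
Acceptors: N atoms = 0, O atoms = 0 → HBA = 0.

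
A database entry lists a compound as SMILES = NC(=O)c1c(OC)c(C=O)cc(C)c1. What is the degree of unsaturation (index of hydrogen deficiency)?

Molecular formula: C10H11NO3.
DoU = (2C + 2 + N − H − X) / 2, where X is the halogen count and O/S are ignored.
    = (2·10 + 2 + 1 − 11 − 0) / 2 = 12 / 2 = 6.

6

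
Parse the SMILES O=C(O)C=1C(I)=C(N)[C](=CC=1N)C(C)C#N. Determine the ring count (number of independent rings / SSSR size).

1

In SMILES, each pair of matching ring-closure digits denotes one ring-closing bond; the number of such bonds equals the number of independent rings.
Ring-closure bonds here: 1.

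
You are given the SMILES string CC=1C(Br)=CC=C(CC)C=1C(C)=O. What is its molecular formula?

C11H13BrO

Walk through each heavy atom and fill implicit hydrogens from standard valence (C 4, N 3, O 2, S 2, halogen 1):
  atom 1: C, bond orders sum to 1 (valence 4) → 3 H
  atom 2: C, bond orders sum to 4 (valence 4) → 0 H
  atom 3: C, bond orders sum to 4 (valence 4) → 0 H
  atom 4: Br (halogen, monovalent) → 0 H
  atom 5: C, bond orders sum to 3 (valence 4) → 1 H
  atom 6: C, bond orders sum to 3 (valence 4) → 1 H
  atom 7: C, bond orders sum to 4 (valence 4) → 0 H
  atom 8: C, bond orders sum to 2 (valence 4) → 2 H
  atom 9: C, bond orders sum to 1 (valence 4) → 3 H
  atom 10: C, bond orders sum to 4 (valence 4) → 0 H
  atom 11: C, bond orders sum to 4 (valence 4) → 0 H
  atom 12: C, bond orders sum to 1 (valence 4) → 3 H
  atom 13: O, bond orders sum to 2 (valence 2) → 0 H
Totals → C:11, H:13, Br:1, O:1.
In Hill order: C11H13BrO.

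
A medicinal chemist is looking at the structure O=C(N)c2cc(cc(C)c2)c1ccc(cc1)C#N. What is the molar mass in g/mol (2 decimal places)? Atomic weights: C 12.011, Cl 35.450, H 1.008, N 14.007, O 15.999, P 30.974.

First, the molecular formula is C15H12N2O (counting implicit H from valence).
  C: 15 × 12.011 = 180.165
  H: 12 × 1.008 = 12.096
  N: 2 × 14.007 = 28.014
  O: 1 × 15.999 = 15.999
Sum: 15×12.011 + 12×1.008 + 2×14.007 + 1×15.999 = 236.274 → 236.27 g/mol.

236.27 g/mol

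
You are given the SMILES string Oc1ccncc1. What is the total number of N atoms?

Scan the SMILES for N atoms (remember two-letter symbols like Cl and Br are single atoms).
Nitrogen count: 1.

1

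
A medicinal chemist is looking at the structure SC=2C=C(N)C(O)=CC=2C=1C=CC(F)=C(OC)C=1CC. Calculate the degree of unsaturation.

8

Molecular formula: C15H16FNO2S.
DoU = (2C + 2 + N − H − X) / 2, where X is the halogen count and O/S are ignored.
    = (2·15 + 2 + 1 − 16 − 1) / 2 = 16 / 2 = 8.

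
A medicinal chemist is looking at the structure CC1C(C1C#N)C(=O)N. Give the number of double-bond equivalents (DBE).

Molecular formula: C6H8N2O.
DoU = (2C + 2 + N − H − X) / 2, where X is the halogen count and O/S are ignored.
    = (2·6 + 2 + 2 − 8 − 0) / 2 = 8 / 2 = 4.

4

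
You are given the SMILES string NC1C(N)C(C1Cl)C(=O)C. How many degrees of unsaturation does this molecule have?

Degree of unsaturation = (number of rings) + (number of π bonds).
Ring closures in the SMILES: 1.
π bonds: 1 double bond (each 1 DoU) → 1 DoU from unsaturation.
Total DoU = 1 + 1 = 2.

2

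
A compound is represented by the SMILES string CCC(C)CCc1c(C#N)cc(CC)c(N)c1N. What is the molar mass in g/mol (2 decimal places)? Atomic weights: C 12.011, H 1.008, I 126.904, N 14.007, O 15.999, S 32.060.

245.37 g/mol

First, the molecular formula is C15H23N3 (counting implicit H from valence).
  C: 15 × 12.011 = 180.165
  H: 23 × 1.008 = 23.184
  N: 3 × 14.007 = 42.021
Sum: 15×12.011 + 23×1.008 + 3×14.007 = 245.370 → 245.37 g/mol.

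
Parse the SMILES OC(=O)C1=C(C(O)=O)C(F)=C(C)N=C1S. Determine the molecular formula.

Walk through each heavy atom and fill implicit hydrogens from standard valence (C 4, N 3, O 2, S 2, halogen 1):
  atom 1: O, bond orders sum to 1 (valence 2) → 1 H
  atom 2: C, bond orders sum to 4 (valence 4) → 0 H
  atom 3: O, bond orders sum to 2 (valence 2) → 0 H
  atom 4: C, bond orders sum to 4 (valence 4) → 0 H
  atom 5: C, bond orders sum to 4 (valence 4) → 0 H
  atom 6: C, bond orders sum to 4 (valence 4) → 0 H
  atom 7: O, bond orders sum to 1 (valence 2) → 1 H
  atom 8: O, bond orders sum to 2 (valence 2) → 0 H
  atom 9: C, bond orders sum to 4 (valence 4) → 0 H
  atom 10: F (halogen, monovalent) → 0 H
  atom 11: C, bond orders sum to 4 (valence 4) → 0 H
  atom 12: C, bond orders sum to 1 (valence 4) → 3 H
  atom 13: N, bond orders sum to 3 (valence 3) → 0 H
  atom 14: C, bond orders sum to 4 (valence 4) → 0 H
  atom 15: S, bond orders sum to 1 (valence 2) → 1 H
Totals → C:8, H:6, F:1, N:1, O:4, S:1.
In Hill order: C8H6FNO4S.

C8H6FNO4S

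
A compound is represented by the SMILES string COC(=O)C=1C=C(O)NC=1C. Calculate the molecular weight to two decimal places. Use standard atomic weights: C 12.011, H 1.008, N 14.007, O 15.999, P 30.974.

First, the molecular formula is C7H9NO3 (counting implicit H from valence).
  C: 7 × 12.011 = 84.077
  H: 9 × 1.008 = 9.072
  N: 1 × 14.007 = 14.007
  O: 3 × 15.999 = 47.997
Sum: 7×12.011 + 9×1.008 + 1×14.007 + 3×15.999 = 155.153 → 155.15 g/mol.

155.15 g/mol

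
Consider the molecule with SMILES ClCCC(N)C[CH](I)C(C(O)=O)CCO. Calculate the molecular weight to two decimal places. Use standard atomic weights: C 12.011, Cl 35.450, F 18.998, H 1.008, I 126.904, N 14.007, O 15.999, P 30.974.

349.59 g/mol

First, the molecular formula is C9H17ClINO3 (counting implicit H from valence).
  C: 9 × 12.011 = 108.099
  Cl: 1 × 35.450 = 35.450
  H: 17 × 1.008 = 17.136
  I: 1 × 126.904 = 126.904
  N: 1 × 14.007 = 14.007
  O: 3 × 15.999 = 47.997
Sum: 9×12.011 + 1×35.450 + 17×1.008 + 1×126.904 + 1×14.007 + 3×15.999 = 349.593 → 349.59 g/mol.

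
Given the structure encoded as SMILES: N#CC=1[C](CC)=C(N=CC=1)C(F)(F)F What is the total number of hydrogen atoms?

7

Walk through each heavy atom and fill implicit hydrogens from standard valence (C 4, N 3, O 2, S 2, halogen 1):
  atom 1: N, bond orders sum to 3 (valence 3) → 0 H
  atom 2: C, bond orders sum to 4 (valence 4) → 0 H
  atom 3: C, bond orders sum to 4 (valence 4) → 0 H
  atom 4: C with explicit H count 0
  atom 5: C, bond orders sum to 2 (valence 4) → 2 H
  atom 6: C, bond orders sum to 1 (valence 4) → 3 H
  atom 7: C, bond orders sum to 4 (valence 4) → 0 H
  atom 8: N, bond orders sum to 3 (valence 3) → 0 H
  atom 9: C, bond orders sum to 3 (valence 4) → 1 H
  atom 10: C, bond orders sum to 3 (valence 4) → 1 H
  atom 11: C, bond orders sum to 4 (valence 4) → 0 H
  atom 12: F (halogen, monovalent) → 0 H
  atom 13: F (halogen, monovalent) → 0 H
  atom 14: F (halogen, monovalent) → 0 H
Total hydrogens: 7.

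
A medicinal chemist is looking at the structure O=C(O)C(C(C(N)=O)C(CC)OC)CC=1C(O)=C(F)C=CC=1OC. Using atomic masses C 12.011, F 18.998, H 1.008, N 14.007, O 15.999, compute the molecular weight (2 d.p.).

343.35 g/mol

First, the molecular formula is C16H22FNO6 (counting implicit H from valence).
  C: 16 × 12.011 = 192.176
  F: 1 × 18.998 = 18.998
  H: 22 × 1.008 = 22.176
  N: 1 × 14.007 = 14.007
  O: 6 × 15.999 = 95.994
Sum: 16×12.011 + 1×18.998 + 22×1.008 + 1×14.007 + 6×15.999 = 343.351 → 343.35 g/mol.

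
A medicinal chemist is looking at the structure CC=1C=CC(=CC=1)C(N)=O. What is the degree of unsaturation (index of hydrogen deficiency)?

Molecular formula: C8H9NO.
DoU = (2C + 2 + N − H − X) / 2, where X is the halogen count and O/S are ignored.
    = (2·8 + 2 + 1 − 9 − 0) / 2 = 10 / 2 = 5.

5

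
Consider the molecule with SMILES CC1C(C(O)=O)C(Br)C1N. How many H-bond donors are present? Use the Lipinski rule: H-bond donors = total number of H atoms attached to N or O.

3

Donors: find every N or O and count the H atoms it carries.
  atom 5 (O): bond orders sum to 1 → 1 H
  atom 6 (O): bond orders sum to 2 → 0 H
  atom 10 (N): bond orders sum to 1 → 2 H
Lipinski HBD = 3.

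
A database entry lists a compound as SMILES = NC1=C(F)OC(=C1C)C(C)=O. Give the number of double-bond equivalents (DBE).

Degree of unsaturation = (number of rings) + (number of π bonds).
Ring closures in the SMILES: 1.
π bonds: 3 double bonds (each 1 DoU) → 3 DoU from unsaturation.
Total DoU = 1 + 3 = 4.

4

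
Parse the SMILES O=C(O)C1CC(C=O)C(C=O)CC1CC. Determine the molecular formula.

C11H16O4

Walk through each heavy atom and fill implicit hydrogens from standard valence (C 4, N 3, O 2, S 2, halogen 1):
  atom 1: O, bond orders sum to 2 (valence 2) → 0 H
  atom 2: C, bond orders sum to 4 (valence 4) → 0 H
  atom 3: O, bond orders sum to 1 (valence 2) → 1 H
  atom 4: C, bond orders sum to 3 (valence 4) → 1 H
  atom 5: C, bond orders sum to 2 (valence 4) → 2 H
  atom 6: C, bond orders sum to 3 (valence 4) → 1 H
  atom 7: C, bond orders sum to 3 (valence 4) → 1 H
  atom 8: O, bond orders sum to 2 (valence 2) → 0 H
  atom 9: C, bond orders sum to 3 (valence 4) → 1 H
  atom 10: C, bond orders sum to 3 (valence 4) → 1 H
  atom 11: O, bond orders sum to 2 (valence 2) → 0 H
  atom 12: C, bond orders sum to 2 (valence 4) → 2 H
  atom 13: C, bond orders sum to 3 (valence 4) → 1 H
  atom 14: C, bond orders sum to 2 (valence 4) → 2 H
  atom 15: C, bond orders sum to 1 (valence 4) → 3 H
Totals → C:11, H:16, O:4.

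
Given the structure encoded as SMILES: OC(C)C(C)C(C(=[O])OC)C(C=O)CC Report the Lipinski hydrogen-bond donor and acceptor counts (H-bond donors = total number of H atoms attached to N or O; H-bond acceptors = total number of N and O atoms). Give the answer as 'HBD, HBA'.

Donors: find every N or O and count the H atoms it carries.
  atom 1 (O): bond orders sum to 1 → 1 H
  atom 8 (O): bond orders sum to 2 → 0 H
  atom 9 (O): bond orders sum to 2 → 0 H
  atom 13 (O): bond orders sum to 2 → 0 H
Lipinski HBD = 1.
Acceptors: N atoms = 0, O atoms = 4 → HBA = 4.

1, 4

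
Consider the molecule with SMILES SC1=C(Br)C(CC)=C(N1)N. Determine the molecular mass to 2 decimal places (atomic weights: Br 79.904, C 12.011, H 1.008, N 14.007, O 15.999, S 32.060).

First, the molecular formula is C6H9BrN2S (counting implicit H from valence).
  Br: 1 × 79.904 = 79.904
  C: 6 × 12.011 = 72.066
  H: 9 × 1.008 = 9.072
  N: 2 × 14.007 = 28.014
  S: 1 × 32.060 = 32.060
Sum: 1×79.904 + 6×12.011 + 9×1.008 + 2×14.007 + 1×32.060 = 221.116 → 221.12 g/mol.

221.12 g/mol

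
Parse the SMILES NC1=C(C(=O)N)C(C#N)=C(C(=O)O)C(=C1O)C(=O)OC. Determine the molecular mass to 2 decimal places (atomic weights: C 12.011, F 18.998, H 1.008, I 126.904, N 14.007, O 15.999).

First, the molecular formula is C11H9N3O6 (counting implicit H from valence).
  C: 11 × 12.011 = 132.121
  H: 9 × 1.008 = 9.072
  N: 3 × 14.007 = 42.021
  O: 6 × 15.999 = 95.994
Sum: 11×12.011 + 9×1.008 + 3×14.007 + 6×15.999 = 279.208 → 279.21 g/mol.

279.21 g/mol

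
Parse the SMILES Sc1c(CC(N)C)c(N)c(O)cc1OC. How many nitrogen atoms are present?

2

Scan the SMILES for N atoms (remember two-letter symbols like Cl and Br are single atoms).
Nitrogen count: 2.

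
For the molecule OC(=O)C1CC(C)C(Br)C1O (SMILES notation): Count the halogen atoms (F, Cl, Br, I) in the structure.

Halogen atoms appear at heavy-atom position 9 (1×Br).
Other groups present: 1 carboxylic acid, 1 hydroxyl.
Halogen count: 1.

1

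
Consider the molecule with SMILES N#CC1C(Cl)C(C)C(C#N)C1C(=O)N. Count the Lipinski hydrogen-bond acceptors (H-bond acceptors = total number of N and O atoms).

4

N atoms: 3; O atoms: 1.
Lipinski HBA = 3 + 1 = 4.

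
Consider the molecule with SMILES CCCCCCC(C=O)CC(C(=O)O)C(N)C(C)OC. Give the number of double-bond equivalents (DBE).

Degree of unsaturation = (number of rings) + (number of π bonds).
Ring closures in the SMILES: 0.
π bonds: 2 double bonds (each 1 DoU) → 2 DoU from unsaturation.
Total DoU = 0 + 2 = 2.

2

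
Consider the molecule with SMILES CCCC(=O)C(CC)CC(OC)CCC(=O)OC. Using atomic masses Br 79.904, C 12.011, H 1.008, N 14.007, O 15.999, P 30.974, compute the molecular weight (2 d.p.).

258.36 g/mol

First, the molecular formula is C14H26O4 (counting implicit H from valence).
  C: 14 × 12.011 = 168.154
  H: 26 × 1.008 = 26.208
  O: 4 × 15.999 = 63.996
Sum: 14×12.011 + 26×1.008 + 4×15.999 = 258.358 → 258.36 g/mol.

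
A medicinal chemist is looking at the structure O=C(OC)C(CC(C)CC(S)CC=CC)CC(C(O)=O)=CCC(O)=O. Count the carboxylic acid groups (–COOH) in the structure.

The carboxylic acid motif appears at heavy-atom positions 18, 23 in the SMILES.
Other groups present: 2 alkene, 1 ester, 1 thiol.
Carboxylic acid count: 2.

2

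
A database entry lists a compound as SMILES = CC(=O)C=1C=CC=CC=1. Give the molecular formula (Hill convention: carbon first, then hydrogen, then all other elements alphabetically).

C8H8O

Walk through each heavy atom and fill implicit hydrogens from standard valence (C 4, N 3, O 2, S 2, halogen 1):
  atom 1: C, bond orders sum to 1 (valence 4) → 3 H
  atom 2: C, bond orders sum to 4 (valence 4) → 0 H
  atom 3: O, bond orders sum to 2 (valence 2) → 0 H
  atom 4: C, bond orders sum to 4 (valence 4) → 0 H
  atom 5: C, bond orders sum to 3 (valence 4) → 1 H
  atom 6: C, bond orders sum to 3 (valence 4) → 1 H
  atom 7: C, bond orders sum to 3 (valence 4) → 1 H
  atom 8: C, bond orders sum to 3 (valence 4) → 1 H
  atom 9: C, bond orders sum to 3 (valence 4) → 1 H
Totals → C:8, H:8, O:1.
In Hill order: C8H8O.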